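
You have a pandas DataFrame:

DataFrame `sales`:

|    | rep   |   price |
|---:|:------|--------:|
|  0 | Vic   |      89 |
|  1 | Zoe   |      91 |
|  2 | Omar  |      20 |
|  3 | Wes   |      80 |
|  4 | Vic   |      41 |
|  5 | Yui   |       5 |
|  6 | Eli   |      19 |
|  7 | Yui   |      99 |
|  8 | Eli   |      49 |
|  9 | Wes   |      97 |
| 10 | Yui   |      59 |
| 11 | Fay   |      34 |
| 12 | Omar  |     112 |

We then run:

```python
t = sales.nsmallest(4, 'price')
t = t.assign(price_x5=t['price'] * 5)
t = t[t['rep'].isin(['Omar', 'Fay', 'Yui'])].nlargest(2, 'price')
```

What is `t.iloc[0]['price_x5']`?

take 4 rows with smallest price:
     rep  price
5    Yui      5
6    Eli     19
2   Omar     20
11   Fay     34
add column price_x5 = t['price'] * 5:
     rep  price  price_x5
5    Yui      5        25
6    Eli     19        95
2   Omar     20       100
11   Fay     34       170
filter rows where rep in ['Omar', 'Fay', 'Yui']:
     rep  price  price_x5
5    Yui      5        25
2   Omar     20       100
11   Fay     34       170
take 2 rows with largest price:
     rep  price  price_x5
11   Fay     34       170
2   Omar     20       100

170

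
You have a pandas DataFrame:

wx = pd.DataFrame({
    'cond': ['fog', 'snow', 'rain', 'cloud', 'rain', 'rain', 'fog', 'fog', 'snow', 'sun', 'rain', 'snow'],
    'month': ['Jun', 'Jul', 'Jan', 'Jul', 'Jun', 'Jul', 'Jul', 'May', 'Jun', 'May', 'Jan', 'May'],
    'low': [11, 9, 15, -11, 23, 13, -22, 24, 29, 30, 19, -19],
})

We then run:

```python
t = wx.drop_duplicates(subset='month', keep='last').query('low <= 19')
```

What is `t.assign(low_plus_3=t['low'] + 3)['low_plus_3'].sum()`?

-13

drop duplicate month (keep=last):
    cond month  low
6    fog   Jul  -22
8   snow   Jun   29
10  rain   Jan   19
11  snow   May  -19
filter rows where low <= 19:
    cond month  low
6    fog   Jul  -22
10  rain   Jan   19
11  snow   May  -19
add column low_plus_3 = t['low'] + 3:
    cond month  low  low_plus_3
6    fog   Jul  -22         -19
10  rain   Jan   19          22
11  snow   May  -19         -16
So sum() = -13.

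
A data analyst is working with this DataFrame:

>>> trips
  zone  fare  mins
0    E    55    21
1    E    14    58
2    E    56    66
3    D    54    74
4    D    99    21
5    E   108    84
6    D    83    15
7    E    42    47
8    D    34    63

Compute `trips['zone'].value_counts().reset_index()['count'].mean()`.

value_counts of zone:
zone
E    5
D    4
Name: count, dtype: int64
reset_index():
  zone  count
0    E      5
1    D      4
The mean of column 'count' is 4.5.

4.5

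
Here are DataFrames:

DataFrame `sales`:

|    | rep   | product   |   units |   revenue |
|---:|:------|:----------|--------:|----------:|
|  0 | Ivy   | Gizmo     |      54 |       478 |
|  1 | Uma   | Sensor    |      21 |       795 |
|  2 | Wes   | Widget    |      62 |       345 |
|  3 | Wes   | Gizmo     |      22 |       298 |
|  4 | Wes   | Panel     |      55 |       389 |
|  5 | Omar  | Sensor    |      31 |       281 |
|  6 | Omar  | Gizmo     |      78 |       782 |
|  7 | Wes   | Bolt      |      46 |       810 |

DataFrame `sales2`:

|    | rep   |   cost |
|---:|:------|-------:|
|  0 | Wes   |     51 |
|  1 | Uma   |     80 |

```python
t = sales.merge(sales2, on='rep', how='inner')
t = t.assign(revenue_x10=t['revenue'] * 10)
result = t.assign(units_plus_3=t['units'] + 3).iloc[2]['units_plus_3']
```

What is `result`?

25

merge on 'rep' (how='inner') → 5 rows:
   rep product  units  revenue  cost
0  Uma  Sensor     21      795    80
1  Wes  Widget     62      345    51
2  Wes   Gizmo     22      298    51
3  Wes   Panel     55      389    51
4  Wes    Bolt     46      810    51
add column revenue_x10 = t['revenue'] * 10:
   rep product  units  revenue  cost  revenue_x10
0  Uma  Sensor     21      795    80         7950
1  Wes  Widget     62      345    51         3450
2  Wes   Gizmo     22      298    51         2980
3  Wes   Panel     55      389    51         3890
4  Wes    Bolt     46      810    51         8100
add column units_plus_3 = t['units'] + 3:
   rep product  units  revenue  cost  revenue_x10  units_plus_3
0  Uma  Sensor     21      795    80         7950            24
1  Wes  Widget     62      345    51         3450            65
2  Wes   Gizmo     22      298    51         2980            25
3  Wes   Panel     55      389    51         3890            58
4  Wes    Bolt     46      810    51         8100            49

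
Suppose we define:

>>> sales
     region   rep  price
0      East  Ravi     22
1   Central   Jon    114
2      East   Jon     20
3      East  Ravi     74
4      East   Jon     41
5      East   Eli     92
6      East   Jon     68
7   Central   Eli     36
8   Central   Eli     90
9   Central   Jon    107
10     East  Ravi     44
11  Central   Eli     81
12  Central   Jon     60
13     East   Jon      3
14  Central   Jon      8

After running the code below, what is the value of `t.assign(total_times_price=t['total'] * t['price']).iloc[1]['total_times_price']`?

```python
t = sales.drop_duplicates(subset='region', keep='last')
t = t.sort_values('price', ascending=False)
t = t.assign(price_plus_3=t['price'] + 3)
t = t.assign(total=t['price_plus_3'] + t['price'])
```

drop duplicate region (keep=last):
     region  rep  price
13     East  Jon      3
14  Central  Jon      8
sort by price descending:
     region  rep  price
14  Central  Jon      8
13     East  Jon      3
add column price_plus_3 = t['price'] + 3:
     region  rep  price  price_plus_3
14  Central  Jon      8            11
13     East  Jon      3             6
add column total = t['price_plus_3'] + t['price']:
     region  rep  price  price_plus_3  total
14  Central  Jon      8            11     19
13     East  Jon      3             6      9
add column total_times_price = t['total'] * t['price']:
     region  rep  price  price_plus_3  total  total_times_price
14  Central  Jon      8            11     19                152
13     East  Jon      3             6      9                 27
Reading off the value at position 1, column 'total_times_price', we get 27.

27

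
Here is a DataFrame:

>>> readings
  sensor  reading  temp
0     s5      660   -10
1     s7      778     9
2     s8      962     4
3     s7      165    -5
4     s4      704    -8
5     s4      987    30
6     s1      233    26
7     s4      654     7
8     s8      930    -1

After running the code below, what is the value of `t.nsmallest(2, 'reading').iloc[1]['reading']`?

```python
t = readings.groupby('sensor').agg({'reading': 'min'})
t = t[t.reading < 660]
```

233

group by sensor, min of reading:
        reading
sensor         
s1          233
s4          654
s5          660
s7          165
s8          930
filter rows where reading < 660:
        reading
sensor         
s1          233
s4          654
s7          165
take 2 rows with smallest reading:
        reading
sensor         
s7          165
s1          233
value at position 1, column 'reading' → 233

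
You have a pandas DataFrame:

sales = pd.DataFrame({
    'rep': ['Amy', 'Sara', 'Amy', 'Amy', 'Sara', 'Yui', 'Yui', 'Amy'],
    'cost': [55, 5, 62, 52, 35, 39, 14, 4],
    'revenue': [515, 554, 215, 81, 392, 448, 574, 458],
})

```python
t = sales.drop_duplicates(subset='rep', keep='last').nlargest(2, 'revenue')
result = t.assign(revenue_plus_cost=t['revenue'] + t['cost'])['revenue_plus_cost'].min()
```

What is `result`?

462

drop duplicate rep (keep=last):
    rep  cost  revenue
4  Sara    35      392
6   Yui    14      574
7   Amy     4      458
take 2 rows with largest revenue:
   rep  cost  revenue
6  Yui    14      574
7  Amy     4      458
add column revenue_plus_cost = t['revenue'] + t['cost']:
   rep  cost  revenue  revenue_plus_cost
6  Yui    14      574                588
7  Amy     4      458                462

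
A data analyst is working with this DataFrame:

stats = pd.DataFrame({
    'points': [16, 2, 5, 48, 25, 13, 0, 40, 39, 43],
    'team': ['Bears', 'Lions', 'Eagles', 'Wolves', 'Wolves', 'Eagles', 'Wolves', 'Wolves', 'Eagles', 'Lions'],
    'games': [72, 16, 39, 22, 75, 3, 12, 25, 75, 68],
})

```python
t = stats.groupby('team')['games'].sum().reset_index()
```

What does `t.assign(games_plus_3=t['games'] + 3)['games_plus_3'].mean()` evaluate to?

group by team, sum of games:
team
Bears      72
Eagles    117
Lions      84
Wolves    134
Name: games, dtype: int64
reset_index():
     team  games
0   Bears     72
1  Eagles    117
2   Lions     84
3  Wolves    134
add column games_plus_3 = t['games'] + 3:
     team  games  games_plus_3
0   Bears     72            75
1  Eagles    117           120
2   Lions     84            87
3  Wolves    134           137
Finally, mean of column 'games_plus_3' = 104.75.

104.75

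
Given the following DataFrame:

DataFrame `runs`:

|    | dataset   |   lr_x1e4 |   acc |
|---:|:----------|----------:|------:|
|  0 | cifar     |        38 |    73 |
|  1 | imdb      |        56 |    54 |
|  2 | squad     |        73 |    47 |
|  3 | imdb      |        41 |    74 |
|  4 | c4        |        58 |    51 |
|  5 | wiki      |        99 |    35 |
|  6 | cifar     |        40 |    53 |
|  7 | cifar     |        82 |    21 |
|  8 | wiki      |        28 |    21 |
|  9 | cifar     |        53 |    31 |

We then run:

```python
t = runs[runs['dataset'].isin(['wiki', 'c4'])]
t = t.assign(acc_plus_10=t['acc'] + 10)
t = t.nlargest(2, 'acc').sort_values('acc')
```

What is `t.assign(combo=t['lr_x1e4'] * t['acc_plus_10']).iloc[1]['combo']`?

filter rows where dataset in ['wiki', 'c4']:
  dataset  lr_x1e4  acc
4      c4       58   51
5    wiki       99   35
8    wiki       28   21
add column acc_plus_10 = t['acc'] + 10:
  dataset  lr_x1e4  acc  acc_plus_10
4      c4       58   51           61
5    wiki       99   35           45
8    wiki       28   21           31
take 2 rows with largest acc:
  dataset  lr_x1e4  acc  acc_plus_10
4      c4       58   51           61
5    wiki       99   35           45
sort by acc:
  dataset  lr_x1e4  acc  acc_plus_10
5    wiki       99   35           45
4      c4       58   51           61
add column combo = t['lr_x1e4'] * t['acc_plus_10']:
  dataset  lr_x1e4  acc  acc_plus_10  combo
5    wiki       99   35           45   4455
4      c4       58   51           61   3538
Hence 3538.

3538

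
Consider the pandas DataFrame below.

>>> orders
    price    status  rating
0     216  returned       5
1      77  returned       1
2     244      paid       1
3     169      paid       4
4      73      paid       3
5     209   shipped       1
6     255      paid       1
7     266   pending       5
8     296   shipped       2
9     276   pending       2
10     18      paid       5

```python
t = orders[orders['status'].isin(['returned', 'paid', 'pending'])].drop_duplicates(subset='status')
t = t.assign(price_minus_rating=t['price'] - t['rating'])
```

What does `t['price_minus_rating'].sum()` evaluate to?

715

filter rows where status in ['returned', 'paid', 'pending']:
    price    status  rating
0     216  returned       5
1      77  returned       1
2     244      paid       1
3     169      paid       4
4      73      paid       3
6     255      paid       1
7     266   pending       5
9     276   pending       2
10     18      paid       5
drop duplicate status (keep=first):
   price    status  rating
0    216  returned       5
2    244      paid       1
7    266   pending       5
add column price_minus_rating = t['price'] - t['rating']:
   price    status  rating  price_minus_rating
0    216  returned       5                 211
2    244      paid       1                 243
7    266   pending       5                 261
Finally, sum of column 'price_minus_rating' = 715.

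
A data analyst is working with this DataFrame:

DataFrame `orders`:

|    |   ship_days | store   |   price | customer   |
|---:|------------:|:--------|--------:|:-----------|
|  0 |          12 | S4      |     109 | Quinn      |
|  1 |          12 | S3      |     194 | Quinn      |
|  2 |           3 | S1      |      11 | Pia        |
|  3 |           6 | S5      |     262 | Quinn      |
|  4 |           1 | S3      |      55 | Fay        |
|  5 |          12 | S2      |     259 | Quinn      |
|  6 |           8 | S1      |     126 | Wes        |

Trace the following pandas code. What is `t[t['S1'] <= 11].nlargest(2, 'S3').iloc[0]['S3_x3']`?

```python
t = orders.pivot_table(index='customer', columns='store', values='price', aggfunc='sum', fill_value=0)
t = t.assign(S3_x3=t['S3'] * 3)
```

582

pivot: rows=customer, cols=store, sum(price):
store      S1   S2   S3   S4   S5
customer                         
Fay         0    0   55    0    0
Pia        11    0    0    0    0
Quinn       0  259  194  109  262
Wes       126    0    0    0    0
add column S3_x3 = t['S3'] * 3:
store      S1   S2   S3   S4   S5  S3_x3
customer                                
Fay         0    0   55    0    0    165
Pia        11    0    0    0    0      0
Quinn       0  259  194  109  262    582
Wes       126    0    0    0    0      0
filter rows where S1 <= 11:
store     S1   S2   S3   S4   S5  S3_x3
customer                               
Fay        0    0   55    0    0    165
Pia       11    0    0    0    0      0
Quinn      0  259  194  109  262    582
take 2 rows with largest S3:
store     S1   S2   S3   S4   S5  S3_x3
customer                               
Quinn      0  259  194  109  262    582
Fay        0    0   55    0    0    165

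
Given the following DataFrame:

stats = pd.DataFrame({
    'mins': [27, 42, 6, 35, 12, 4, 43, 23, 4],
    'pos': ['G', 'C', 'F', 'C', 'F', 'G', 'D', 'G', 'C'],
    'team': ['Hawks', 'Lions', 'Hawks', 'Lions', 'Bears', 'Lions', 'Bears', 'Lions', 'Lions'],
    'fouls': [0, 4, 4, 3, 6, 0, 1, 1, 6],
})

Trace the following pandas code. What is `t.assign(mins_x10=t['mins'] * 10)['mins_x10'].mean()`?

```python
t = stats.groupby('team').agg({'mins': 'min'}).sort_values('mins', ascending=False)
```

group by team, min of mins:
       mins
team       
Bears    12
Hawks     6
Lions     4
sort by mins descending:
       mins
team       
Bears    12
Hawks     6
Lions     4
add column mins_x10 = t['mins'] * 10:
       mins  mins_x10
team                 
Bears    12       120
Hawks     6        60
Lions     4        40
mean of column 'mins_x10' → 73.3333333333

73.3333333333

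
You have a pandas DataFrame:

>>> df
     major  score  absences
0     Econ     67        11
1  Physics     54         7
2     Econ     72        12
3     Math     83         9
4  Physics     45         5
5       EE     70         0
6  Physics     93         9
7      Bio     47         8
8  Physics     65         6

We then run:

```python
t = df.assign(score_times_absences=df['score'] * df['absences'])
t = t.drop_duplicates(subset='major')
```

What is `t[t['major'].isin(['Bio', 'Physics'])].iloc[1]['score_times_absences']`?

add column score_times_absences = df['score'] * df['absences']:
     major  score  absences  score_times_absences
0     Econ     67        11                   737
1  Physics     54         7                   378
2     Econ     72        12                   864
3     Math     83         9                   747
4  Physics     45         5                   225
5       EE     70         0                     0
6  Physics     93         9                   837
7      Bio     47         8                   376
8  Physics     65         6                   390
drop duplicate major (keep=first):
     major  score  absences  score_times_absences
0     Econ     67        11                   737
1  Physics     54         7                   378
3     Math     83         9                   747
5       EE     70         0                     0
7      Bio     47         8                   376
filter rows where major in ['Bio', 'Physics']:
     major  score  absences  score_times_absences
1  Physics     54         7                   378
7      Bio     47         8                   376
value at position 1, column 'score_times_absences' → 376

376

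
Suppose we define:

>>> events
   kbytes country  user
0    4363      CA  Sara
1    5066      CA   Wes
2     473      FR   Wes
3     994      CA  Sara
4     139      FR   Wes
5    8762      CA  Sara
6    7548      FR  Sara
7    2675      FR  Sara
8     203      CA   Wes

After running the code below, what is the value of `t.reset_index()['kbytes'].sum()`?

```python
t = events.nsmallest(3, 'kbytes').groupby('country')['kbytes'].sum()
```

take 3 rows with smallest kbytes:
   kbytes country user
4     139      FR  Wes
8     203      CA  Wes
2     473      FR  Wes
group by country, sum of kbytes:
country
CA    203
FR    612
Name: kbytes, dtype: int64
reset_index():
  country  kbytes
0      CA     203
1      FR     612
Reading off the sum of column 'kbytes', we get 815.

815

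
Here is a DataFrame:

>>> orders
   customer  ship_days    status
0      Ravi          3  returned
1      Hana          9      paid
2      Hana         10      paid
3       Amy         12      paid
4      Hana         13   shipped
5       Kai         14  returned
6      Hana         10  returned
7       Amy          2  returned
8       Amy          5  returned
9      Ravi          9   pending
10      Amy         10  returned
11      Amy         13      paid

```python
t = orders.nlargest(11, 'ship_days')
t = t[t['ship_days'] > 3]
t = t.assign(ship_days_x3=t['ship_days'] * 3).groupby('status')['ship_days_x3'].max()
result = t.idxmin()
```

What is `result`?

take 11 rows with largest ship_days:
   customer  ship_days    status
5       Kai         14  returned
4      Hana         13   shipped
11      Amy         13      paid
3       Amy         12      paid
2      Hana         10      paid
6      Hana         10  returned
10      Amy         10  returned
1      Hana          9      paid
9      Ravi          9   pending
8       Amy          5  returned
0      Ravi          3  returned
filter rows where ship_days > 3:
   customer  ship_days    status
5       Kai         14  returned
4      Hana         13   shipped
11      Amy         13      paid
3       Amy         12      paid
2      Hana         10      paid
6      Hana         10  returned
10      Amy         10  returned
1      Hana          9      paid
9      Ravi          9   pending
8       Amy          5  returned
add column ship_days_x3 = t['ship_days'] * 3:
   customer  ship_days    status  ship_days_x3
5       Kai         14  returned            42
4      Hana         13   shipped            39
11      Amy         13      paid            39
3       Amy         12      paid            36
2      Hana         10      paid            30
6      Hana         10  returned            30
10      Amy         10  returned            30
1      Hana          9      paid            27
9      Ravi          9   pending            27
8       Amy          5  returned            15
group by status, max of ship_days_x3:
status
paid        39
pending     27
returned    42
shipped     39
Name: ship_days_x3, dtype: int64

pending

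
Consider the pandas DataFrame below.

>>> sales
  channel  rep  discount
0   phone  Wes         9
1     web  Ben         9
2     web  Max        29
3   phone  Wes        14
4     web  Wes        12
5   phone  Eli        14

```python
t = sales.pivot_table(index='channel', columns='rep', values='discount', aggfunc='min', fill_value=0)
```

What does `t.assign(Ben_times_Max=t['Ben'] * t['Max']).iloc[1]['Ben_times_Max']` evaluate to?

pivot: rows=channel, cols=rep, min(discount):
rep      Ben  Eli  Max  Wes
channel                    
phone      0   14    0    9
web        9    0   29   12
add column Ben_times_Max = t['Ben'] * t['Max']:
rep      Ben  Eli  Max  Wes  Ben_times_Max
channel                                   
phone      0   14    0    9              0
web        9    0   29   12            261
Then the value at position 1, column 'Ben_times_Max': 261

261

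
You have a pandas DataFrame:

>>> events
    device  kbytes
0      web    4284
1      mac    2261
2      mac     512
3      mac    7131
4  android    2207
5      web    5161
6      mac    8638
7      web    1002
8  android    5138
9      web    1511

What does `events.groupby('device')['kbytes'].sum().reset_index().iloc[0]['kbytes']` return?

group by device, sum of kbytes:
device
android     7345
mac        18542
web        11958
Name: kbytes, dtype: int64
reset_index():
    device  kbytes
0  android    7345
1      mac   18542
2      web   11958
Taking the value at position 0, column 'kbytes' gives 7345.

7345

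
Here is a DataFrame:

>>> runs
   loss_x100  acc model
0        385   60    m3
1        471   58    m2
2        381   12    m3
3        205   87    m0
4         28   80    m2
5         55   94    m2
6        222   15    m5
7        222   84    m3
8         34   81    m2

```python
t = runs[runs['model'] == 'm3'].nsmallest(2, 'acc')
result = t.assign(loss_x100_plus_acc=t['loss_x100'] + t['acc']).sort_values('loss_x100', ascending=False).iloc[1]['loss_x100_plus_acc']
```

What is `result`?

393

filter rows where model == 'm3':
   loss_x100  acc model
0        385   60    m3
2        381   12    m3
7        222   84    m3
take 2 rows with smallest acc:
   loss_x100  acc model
2        381   12    m3
0        385   60    m3
add column loss_x100_plus_acc = t['loss_x100'] + t['acc']:
   loss_x100  acc model  loss_x100_plus_acc
2        381   12    m3                 393
0        385   60    m3                 445
sort by loss_x100 descending:
   loss_x100  acc model  loss_x100_plus_acc
0        385   60    m3                 445
2        381   12    m3                 393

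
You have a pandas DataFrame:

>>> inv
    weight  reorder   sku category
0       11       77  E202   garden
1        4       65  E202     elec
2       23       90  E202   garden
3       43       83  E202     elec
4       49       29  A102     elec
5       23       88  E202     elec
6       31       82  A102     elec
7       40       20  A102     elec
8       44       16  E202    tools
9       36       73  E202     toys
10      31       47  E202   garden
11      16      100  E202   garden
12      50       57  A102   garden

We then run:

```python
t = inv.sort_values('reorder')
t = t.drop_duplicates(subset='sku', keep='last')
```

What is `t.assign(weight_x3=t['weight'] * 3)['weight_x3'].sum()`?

141

sort by reorder:
    weight  reorder   sku category
8       44       16  E202    tools
7       40       20  A102     elec
4       49       29  A102     elec
10      31       47  E202   garden
12      50       57  A102   garden
1        4       65  E202     elec
9       36       73  E202     toys
0       11       77  E202   garden
6       31       82  A102     elec
3       43       83  E202     elec
5       23       88  E202     elec
2       23       90  E202   garden
11      16      100  E202   garden
drop duplicate sku (keep=last):
    weight  reorder   sku category
6       31       82  A102     elec
11      16      100  E202   garden
add column weight_x3 = t['weight'] * 3:
    weight  reorder   sku category  weight_x3
6       31       82  A102     elec         93
11      16      100  E202   garden         48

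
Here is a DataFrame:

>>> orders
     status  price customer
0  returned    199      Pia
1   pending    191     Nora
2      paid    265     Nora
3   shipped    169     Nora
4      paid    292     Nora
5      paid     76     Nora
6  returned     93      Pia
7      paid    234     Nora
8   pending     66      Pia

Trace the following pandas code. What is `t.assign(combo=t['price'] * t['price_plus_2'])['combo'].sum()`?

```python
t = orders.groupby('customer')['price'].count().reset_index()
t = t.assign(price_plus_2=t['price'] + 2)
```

63

group by customer, count of price:
customer
Nora    6
Pia     3
Name: price, dtype: int64
reset_index():
  customer  price
0     Nora      6
1      Pia      3
add column price_plus_2 = t['price'] + 2:
  customer  price  price_plus_2
0     Nora      6             8
1      Pia      3             5
add column combo = t['price'] * t['price_plus_2']:
  customer  price  price_plus_2  combo
0     Nora      6             8     48
1      Pia      3             5     15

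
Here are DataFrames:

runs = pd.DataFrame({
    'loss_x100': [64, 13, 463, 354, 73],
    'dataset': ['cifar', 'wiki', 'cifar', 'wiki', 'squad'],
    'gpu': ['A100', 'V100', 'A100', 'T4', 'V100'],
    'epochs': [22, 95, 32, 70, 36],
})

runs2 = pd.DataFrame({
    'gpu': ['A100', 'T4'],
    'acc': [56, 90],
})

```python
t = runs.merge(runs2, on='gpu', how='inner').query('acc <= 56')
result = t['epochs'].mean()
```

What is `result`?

merge on 'gpu' (how='inner') → 3 rows:
   loss_x100 dataset   gpu  epochs  acc
0         64   cifar  A100      22   56
1        463   cifar  A100      32   56
2        354    wiki    T4      70   90
filter rows where acc <= 56:
   loss_x100 dataset   gpu  epochs  acc
0         64   cifar  A100      22   56
1        463   cifar  A100      32   56
Hence 27.0.

27.0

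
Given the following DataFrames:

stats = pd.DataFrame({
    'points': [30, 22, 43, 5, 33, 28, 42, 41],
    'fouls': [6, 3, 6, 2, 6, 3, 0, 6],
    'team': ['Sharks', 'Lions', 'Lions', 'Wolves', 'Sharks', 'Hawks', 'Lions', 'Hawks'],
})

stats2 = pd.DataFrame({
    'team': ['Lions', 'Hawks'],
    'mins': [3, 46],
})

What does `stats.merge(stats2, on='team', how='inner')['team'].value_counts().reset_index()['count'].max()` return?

merge on 'team' (how='inner') → 5 rows:
   points  fouls   team  mins
0      22      3  Lions     3
1      43      6  Lions     3
2      28      3  Hawks    46
3      42      0  Lions     3
4      41      6  Hawks    46
value_counts of team:
team
Lions    3
Hawks    2
Name: count, dtype: int64
reset_index():
    team  count
0  Lions      3
1  Hawks      2
Then the max of column 'count': 3

3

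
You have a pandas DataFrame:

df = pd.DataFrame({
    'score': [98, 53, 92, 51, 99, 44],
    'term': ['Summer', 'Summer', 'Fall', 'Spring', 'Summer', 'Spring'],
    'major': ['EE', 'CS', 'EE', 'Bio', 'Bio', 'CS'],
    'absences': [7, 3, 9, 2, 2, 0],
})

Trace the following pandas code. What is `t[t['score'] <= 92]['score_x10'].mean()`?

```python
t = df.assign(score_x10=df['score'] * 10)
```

600.0

add column score_x10 = df['score'] * 10:
   score    term major  absences  score_x10
0     98  Summer    EE         7        980
1     53  Summer    CS         3        530
2     92    Fall    EE         9        920
3     51  Spring   Bio         2        510
4     99  Summer   Bio         2        990
5     44  Spring    CS         0        440
filter rows where score <= 92:
   score    term major  absences  score_x10
1     53  Summer    CS         3        530
2     92    Fall    EE         9        920
3     51  Spring   Bio         2        510
5     44  Spring    CS         0        440
Then the mean of column 'score_x10': 600.0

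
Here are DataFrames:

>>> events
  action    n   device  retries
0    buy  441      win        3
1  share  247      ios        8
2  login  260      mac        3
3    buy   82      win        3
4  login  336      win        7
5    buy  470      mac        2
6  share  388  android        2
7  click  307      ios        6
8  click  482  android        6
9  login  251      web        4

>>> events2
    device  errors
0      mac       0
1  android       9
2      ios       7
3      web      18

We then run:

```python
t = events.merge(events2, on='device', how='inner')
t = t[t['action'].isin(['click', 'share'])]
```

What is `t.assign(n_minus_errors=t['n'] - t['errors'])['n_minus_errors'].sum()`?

1392

merge on 'device' (how='inner') → 7 rows:
  action    n   device  retries  errors
0  share  247      ios        8       7
1  login  260      mac        3       0
2    buy  470      mac        2       0
3  share  388  android        2       9
4  click  307      ios        6       7
5  click  482  android        6       9
6  login  251      web        4      18
filter rows where action in ['click', 'share']:
  action    n   device  retries  errors
0  share  247      ios        8       7
3  share  388  android        2       9
4  click  307      ios        6       7
5  click  482  android        6       9
add column n_minus_errors = t['n'] - t['errors']:
  action    n   device  retries  errors  n_minus_errors
0  share  247      ios        8       7             240
3  share  388  android        2       9             379
4  click  307      ios        6       7             300
5  click  482  android        6       9             473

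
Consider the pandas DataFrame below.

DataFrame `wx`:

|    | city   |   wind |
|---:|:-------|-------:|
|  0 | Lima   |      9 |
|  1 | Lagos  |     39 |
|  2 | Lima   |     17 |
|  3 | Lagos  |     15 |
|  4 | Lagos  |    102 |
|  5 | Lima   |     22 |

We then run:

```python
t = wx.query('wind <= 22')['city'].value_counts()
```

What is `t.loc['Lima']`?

filter rows where wind <= 22:
    city  wind
0   Lima     9
2   Lima    17
3  Lagos    15
5   Lima    22
value_counts of city:
city
Lima     3
Lagos    1
Name: count, dtype: int64
Reading off the value at index 'Lima', we get 3.

3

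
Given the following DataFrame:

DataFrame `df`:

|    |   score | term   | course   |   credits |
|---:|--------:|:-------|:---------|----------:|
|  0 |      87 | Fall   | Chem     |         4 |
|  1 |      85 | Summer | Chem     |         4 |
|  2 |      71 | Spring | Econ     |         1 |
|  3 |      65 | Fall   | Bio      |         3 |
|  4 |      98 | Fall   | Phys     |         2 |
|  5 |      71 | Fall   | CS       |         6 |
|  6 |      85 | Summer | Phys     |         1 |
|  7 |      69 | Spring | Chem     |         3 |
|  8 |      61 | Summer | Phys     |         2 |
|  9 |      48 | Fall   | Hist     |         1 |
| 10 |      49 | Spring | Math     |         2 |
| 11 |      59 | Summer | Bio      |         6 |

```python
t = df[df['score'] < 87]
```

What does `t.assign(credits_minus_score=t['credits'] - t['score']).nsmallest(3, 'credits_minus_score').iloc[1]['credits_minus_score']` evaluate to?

-81

filter rows where score < 87:
    score    term course  credits
1      85  Summer   Chem        4
2      71  Spring   Econ        1
3      65    Fall    Bio        3
5      71    Fall     CS        6
6      85  Summer   Phys        1
7      69  Spring   Chem        3
8      61  Summer   Phys        2
9      48    Fall   Hist        1
10     49  Spring   Math        2
11     59  Summer    Bio        6
add column credits_minus_score = t['credits'] - t['score']:
    score    term course  credits  credits_minus_score
1      85  Summer   Chem        4                  -81
2      71  Spring   Econ        1                  -70
3      65    Fall    Bio        3                  -62
5      71    Fall     CS        6                  -65
6      85  Summer   Phys        1                  -84
7      69  Spring   Chem        3                  -66
8      61  Summer   Phys        2                  -59
9      48    Fall   Hist        1                  -47
10     49  Spring   Math        2                  -47
11     59  Summer    Bio        6                  -53
take 3 rows with smallest credits_minus_score:
   score    term course  credits  credits_minus_score
6     85  Summer   Phys        1                  -84
1     85  Summer   Chem        4                  -81
2     71  Spring   Econ        1                  -70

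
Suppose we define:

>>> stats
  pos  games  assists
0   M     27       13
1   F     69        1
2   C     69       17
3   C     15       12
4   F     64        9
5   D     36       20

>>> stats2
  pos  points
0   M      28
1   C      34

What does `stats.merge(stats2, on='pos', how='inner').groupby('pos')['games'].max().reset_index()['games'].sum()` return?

merge on 'pos' (how='inner') → 3 rows:
  pos  games  assists  points
0   M     27       13      28
1   C     69       17      34
2   C     15       12      34
group by pos, max of games:
pos
C    69
M    27
Name: games, dtype: int64
reset_index():
  pos  games
0   C     69
1   M     27
The sum of column 'games' is 96.

96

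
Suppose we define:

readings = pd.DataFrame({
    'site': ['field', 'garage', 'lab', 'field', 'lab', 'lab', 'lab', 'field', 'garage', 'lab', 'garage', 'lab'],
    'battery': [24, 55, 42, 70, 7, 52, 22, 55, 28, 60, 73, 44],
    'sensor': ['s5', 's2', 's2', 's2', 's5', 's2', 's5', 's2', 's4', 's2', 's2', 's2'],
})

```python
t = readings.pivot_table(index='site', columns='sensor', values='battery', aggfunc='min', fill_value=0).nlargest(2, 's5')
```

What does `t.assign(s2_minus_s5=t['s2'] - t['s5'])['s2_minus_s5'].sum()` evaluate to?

pivot: rows=site, cols=sensor, min(battery):
sensor  s2  s4  s5
site              
field   55   0  24
garage  55  28   0
lab     42   0   7
take 2 rows with largest s5:
sensor  s2  s4  s5
site              
field   55   0  24
lab     42   0   7
add column s2_minus_s5 = t['s2'] - t['s5']:
sensor  s2  s4  s5  s2_minus_s5
site                           
field   55   0  24           31
lab     42   0   7           35
So sum() = 66.

66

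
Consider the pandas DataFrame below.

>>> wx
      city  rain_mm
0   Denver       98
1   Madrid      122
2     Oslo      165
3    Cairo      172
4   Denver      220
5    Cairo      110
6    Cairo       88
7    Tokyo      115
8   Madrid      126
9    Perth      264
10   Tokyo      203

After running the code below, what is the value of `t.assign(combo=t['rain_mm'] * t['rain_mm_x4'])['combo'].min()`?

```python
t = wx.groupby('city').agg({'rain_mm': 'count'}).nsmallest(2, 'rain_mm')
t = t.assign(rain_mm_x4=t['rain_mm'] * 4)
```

group by city, count of rain_mm:
        rain_mm
city           
Cairo         3
Denver        2
Madrid        2
Oslo          1
Perth         1
Tokyo         2
take 2 rows with smallest rain_mm:
       rain_mm
city          
Oslo         1
Perth        1
add column rain_mm_x4 = t['rain_mm'] * 4:
       rain_mm  rain_mm_x4
city                      
Oslo         1           4
Perth        1           4
add column combo = t['rain_mm'] * t['rain_mm_x4']:
       rain_mm  rain_mm_x4  combo
city                             
Oslo         1           4      4
Perth        1           4      4
min of column 'combo' → 4

4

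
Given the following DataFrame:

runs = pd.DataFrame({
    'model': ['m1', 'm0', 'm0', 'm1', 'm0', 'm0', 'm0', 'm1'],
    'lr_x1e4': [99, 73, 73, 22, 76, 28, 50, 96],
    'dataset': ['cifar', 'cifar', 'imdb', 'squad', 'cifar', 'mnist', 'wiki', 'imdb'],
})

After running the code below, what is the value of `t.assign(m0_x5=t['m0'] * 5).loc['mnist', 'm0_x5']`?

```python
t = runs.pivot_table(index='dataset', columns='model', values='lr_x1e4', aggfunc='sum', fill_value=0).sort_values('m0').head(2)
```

140

pivot: rows=dataset, cols=model, sum(lr_x1e4):
model     m0  m1
dataset         
cifar    149  99
imdb      73  96
mnist     28   0
squad      0  22
wiki      50   0
sort by m0:
model     m0  m1
dataset         
squad      0  22
mnist     28   0
wiki      50   0
imdb      73  96
cifar    149  99
take first 2 rows:
model    m0  m1
dataset        
squad     0  22
mnist    28   0
add column m0_x5 = t['m0'] * 5:
model    m0  m1  m0_x5
dataset               
squad     0  22      0
mnist    28   0    140
Then the value at row 'mnist', column 'm0_x5': 140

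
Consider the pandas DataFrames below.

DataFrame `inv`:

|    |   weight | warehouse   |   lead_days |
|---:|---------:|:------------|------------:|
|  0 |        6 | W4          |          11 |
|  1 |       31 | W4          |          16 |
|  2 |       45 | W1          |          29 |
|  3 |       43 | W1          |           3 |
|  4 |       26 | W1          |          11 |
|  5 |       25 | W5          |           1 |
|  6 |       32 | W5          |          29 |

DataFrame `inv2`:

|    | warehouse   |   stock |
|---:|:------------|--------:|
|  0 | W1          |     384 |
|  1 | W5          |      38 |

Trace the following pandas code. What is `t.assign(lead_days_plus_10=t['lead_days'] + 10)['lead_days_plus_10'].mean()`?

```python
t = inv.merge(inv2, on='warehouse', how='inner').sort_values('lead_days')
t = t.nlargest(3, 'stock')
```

merge on 'warehouse' (how='inner') → 5 rows:
   weight warehouse  lead_days  stock
0      45        W1         29    384
1      43        W1          3    384
2      26        W1         11    384
3      25        W5          1     38
4      32        W5         29     38
sort by lead_days:
   weight warehouse  lead_days  stock
3      25        W5          1     38
1      43        W1          3    384
2      26        W1         11    384
0      45        W1         29    384
4      32        W5         29     38
take 3 rows with largest stock:
   weight warehouse  lead_days  stock
1      43        W1          3    384
2      26        W1         11    384
0      45        W1         29    384
add column lead_days_plus_10 = t['lead_days'] + 10:
   weight warehouse  lead_days  stock  lead_days_plus_10
1      43        W1          3    384                 13
2      26        W1         11    384                 21
0      45        W1         29    384                 39
The mean of column 'lead_days_plus_10' is 24.3333333333.

24.3333333333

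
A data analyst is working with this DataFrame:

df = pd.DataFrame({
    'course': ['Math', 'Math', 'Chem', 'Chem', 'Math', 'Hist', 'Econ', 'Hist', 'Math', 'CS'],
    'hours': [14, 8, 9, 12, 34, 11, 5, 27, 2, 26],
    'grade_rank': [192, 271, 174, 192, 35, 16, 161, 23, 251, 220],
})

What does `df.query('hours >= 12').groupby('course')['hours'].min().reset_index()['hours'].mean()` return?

filter rows where hours >= 12:
  course  hours  grade_rank
0   Math     14         192
3   Chem     12         192
4   Math     34          35
7   Hist     27          23
9     CS     26         220
group by course, min of hours:
course
CS      26
Chem    12
Hist    27
Math    14
Name: hours, dtype: int64
reset_index():
  course  hours
0     CS     26
1   Chem     12
2   Hist     27
3   Math     14
Then the mean of column 'hours': 19.75

19.75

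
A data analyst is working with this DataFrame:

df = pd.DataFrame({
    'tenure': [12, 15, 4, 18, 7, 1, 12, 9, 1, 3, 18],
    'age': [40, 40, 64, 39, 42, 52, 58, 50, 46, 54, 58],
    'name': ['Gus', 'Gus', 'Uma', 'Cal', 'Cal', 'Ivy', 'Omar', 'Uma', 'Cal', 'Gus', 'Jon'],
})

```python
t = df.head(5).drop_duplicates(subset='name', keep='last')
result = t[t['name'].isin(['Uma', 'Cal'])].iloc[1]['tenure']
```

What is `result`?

take first 5 rows:
   tenure  age name
0      12   40  Gus
1      15   40  Gus
2       4   64  Uma
3      18   39  Cal
4       7   42  Cal
drop duplicate name (keep=last):
   tenure  age name
1      15   40  Gus
2       4   64  Uma
4       7   42  Cal
filter rows where name in ['Uma', 'Cal']:
   tenure  age name
2       4   64  Uma
4       7   42  Cal
The value at position 1, column 'tenure' is 7.

7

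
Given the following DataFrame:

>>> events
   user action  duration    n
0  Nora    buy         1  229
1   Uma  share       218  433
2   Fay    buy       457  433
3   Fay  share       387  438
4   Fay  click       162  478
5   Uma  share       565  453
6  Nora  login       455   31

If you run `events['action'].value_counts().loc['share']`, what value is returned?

3

value_counts of action:
action
share    3
buy      2
click    1
login    1
Name: count, dtype: int64
So loc['share'] = 3.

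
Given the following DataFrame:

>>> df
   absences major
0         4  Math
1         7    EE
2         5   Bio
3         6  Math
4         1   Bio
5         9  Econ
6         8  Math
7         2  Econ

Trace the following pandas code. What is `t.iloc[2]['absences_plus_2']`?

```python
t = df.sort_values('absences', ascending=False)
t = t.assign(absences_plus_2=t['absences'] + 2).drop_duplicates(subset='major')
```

9

sort by absences descending:
   absences major
5         9  Econ
6         8  Math
1         7    EE
3         6  Math
2         5   Bio
0         4  Math
7         2  Econ
4         1   Bio
add column absences_plus_2 = t['absences'] + 2:
   absences major  absences_plus_2
5         9  Econ               11
6         8  Math               10
1         7    EE                9
3         6  Math                8
2         5   Bio                7
0         4  Math                6
7         2  Econ                4
4         1   Bio                3
drop duplicate major (keep=first):
   absences major  absences_plus_2
5         9  Econ               11
6         8  Math               10
1         7    EE                9
2         5   Bio                7
Reading off the value at position 2, column 'absences_plus_2', we get 9.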